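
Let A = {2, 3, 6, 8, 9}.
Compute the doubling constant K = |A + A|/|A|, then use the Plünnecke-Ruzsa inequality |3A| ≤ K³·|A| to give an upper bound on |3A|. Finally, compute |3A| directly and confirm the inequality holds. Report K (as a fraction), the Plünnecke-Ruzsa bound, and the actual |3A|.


|A| = 5.
Step 1: Compute A + A by enumerating all 25 pairs.
A + A = {4, 5, 6, 8, 9, 10, 11, 12, 14, 15, 16, 17, 18}, so |A + A| = 13.
Step 2: Doubling constant K = |A + A|/|A| = 13/5 = 13/5 ≈ 2.6000.
Step 3: Plünnecke-Ruzsa gives |3A| ≤ K³·|A| = (2.6000)³ · 5 ≈ 87.8800.
Step 4: Compute 3A = A + A + A directly by enumerating all triples (a,b,c) ∈ A³; |3A| = 22.
Step 5: Check 22 ≤ 87.8800? Yes ✓.

K = 13/5, Plünnecke-Ruzsa bound K³|A| ≈ 87.8800, |3A| = 22, inequality holds.


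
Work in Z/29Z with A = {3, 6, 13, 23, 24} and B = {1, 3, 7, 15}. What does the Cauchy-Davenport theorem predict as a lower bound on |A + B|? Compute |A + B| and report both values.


Cauchy-Davenport: |A + B| ≥ min(p, |A| + |B| - 1) for A, B nonempty in Z/pZ.
|A| = 5, |B| = 4, p = 29.
CD lower bound = min(29, 5 + 4 - 1) = min(29, 8) = 8.
Compute A + B mod 29 directly:
a = 3: 3+1=4, 3+3=6, 3+7=10, 3+15=18
a = 6: 6+1=7, 6+3=9, 6+7=13, 6+15=21
a = 13: 13+1=14, 13+3=16, 13+7=20, 13+15=28
a = 23: 23+1=24, 23+3=26, 23+7=1, 23+15=9
a = 24: 24+1=25, 24+3=27, 24+7=2, 24+15=10
A + B = {1, 2, 4, 6, 7, 9, 10, 13, 14, 16, 18, 20, 21, 24, 25, 26, 27, 28}, so |A + B| = 18.
Verify: 18 ≥ 8? Yes ✓.

CD lower bound = 8, actual |A + B| = 18.


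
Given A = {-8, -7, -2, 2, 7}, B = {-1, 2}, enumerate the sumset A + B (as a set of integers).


A + B = {a + b : a ∈ A, b ∈ B}.
Enumerate all |A|·|B| = 5·2 = 10 pairs (a, b) and collect distinct sums.
a = -8: -8+-1=-9, -8+2=-6
a = -7: -7+-1=-8, -7+2=-5
a = -2: -2+-1=-3, -2+2=0
a = 2: 2+-1=1, 2+2=4
a = 7: 7+-1=6, 7+2=9
Collecting distinct sums: A + B = {-9, -8, -6, -5, -3, 0, 1, 4, 6, 9}
|A + B| = 10

A + B = {-9, -8, -6, -5, -3, 0, 1, 4, 6, 9}


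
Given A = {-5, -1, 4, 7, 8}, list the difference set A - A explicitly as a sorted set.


A - A = {a - a' : a, a' ∈ A}.
Compute a - a' for each ordered pair (a, a'):
a = -5: -5--5=0, -5--1=-4, -5-4=-9, -5-7=-12, -5-8=-13
a = -1: -1--5=4, -1--1=0, -1-4=-5, -1-7=-8, -1-8=-9
a = 4: 4--5=9, 4--1=5, 4-4=0, 4-7=-3, 4-8=-4
a = 7: 7--5=12, 7--1=8, 7-4=3, 7-7=0, 7-8=-1
a = 8: 8--5=13, 8--1=9, 8-4=4, 8-7=1, 8-8=0
Collecting distinct values (and noting 0 appears from a-a):
A - A = {-13, -12, -9, -8, -5, -4, -3, -1, 0, 1, 3, 4, 5, 8, 9, 12, 13}
|A - A| = 17

A - A = {-13, -12, -9, -8, -5, -4, -3, -1, 0, 1, 3, 4, 5, 8, 9, 12, 13}


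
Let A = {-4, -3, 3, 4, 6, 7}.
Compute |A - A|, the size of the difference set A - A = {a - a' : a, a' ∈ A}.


A - A = {a - a' : a, a' ∈ A}; |A| = 6.
Bounds: 2|A|-1 ≤ |A - A| ≤ |A|² - |A| + 1, i.e. 11 ≤ |A - A| ≤ 31.
Note: 0 ∈ A - A always (from a - a). The set is symmetric: if d ∈ A - A then -d ∈ A - A.
Enumerate nonzero differences d = a - a' with a > a' (then include -d):
Positive differences: {1, 2, 3, 4, 6, 7, 8, 9, 10, 11}
Full difference set: {0} ∪ (positive diffs) ∪ (negative diffs).
|A - A| = 1 + 2·10 = 21 (matches direct enumeration: 21).

|A - A| = 21


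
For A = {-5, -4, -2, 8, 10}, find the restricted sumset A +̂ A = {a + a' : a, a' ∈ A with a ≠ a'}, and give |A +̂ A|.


Restricted sumset: A +̂ A = {a + a' : a ∈ A, a' ∈ A, a ≠ a'}.
Equivalently, take A + A and drop any sum 2a that is achievable ONLY as a + a for a ∈ A (i.e. sums representable only with equal summands).
Enumerate pairs (a, a') with a < a' (symmetric, so each unordered pair gives one sum; this covers all a ≠ a'):
  -5 + -4 = -9
  -5 + -2 = -7
  -5 + 8 = 3
  -5 + 10 = 5
  -4 + -2 = -6
  -4 + 8 = 4
  -4 + 10 = 6
  -2 + 8 = 6
  -2 + 10 = 8
  8 + 10 = 18
Collected distinct sums: {-9, -7, -6, 3, 4, 5, 6, 8, 18}
|A +̂ A| = 9
(Reference bound: |A +̂ A| ≥ 2|A| - 3 for |A| ≥ 2, with |A| = 5 giving ≥ 7.)

|A +̂ A| = 9


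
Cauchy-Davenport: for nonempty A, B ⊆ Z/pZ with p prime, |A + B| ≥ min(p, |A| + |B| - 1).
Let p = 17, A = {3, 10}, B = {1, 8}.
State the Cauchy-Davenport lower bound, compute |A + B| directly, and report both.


Cauchy-Davenport: |A + B| ≥ min(p, |A| + |B| - 1) for A, B nonempty in Z/pZ.
|A| = 2, |B| = 2, p = 17.
CD lower bound = min(17, 2 + 2 - 1) = min(17, 3) = 3.
Compute A + B mod 17 directly:
a = 3: 3+1=4, 3+8=11
a = 10: 10+1=11, 10+8=1
A + B = {1, 4, 11}, so |A + B| = 3.
Verify: 3 ≥ 3? Yes ✓.

CD lower bound = 3, actual |A + B| = 3.


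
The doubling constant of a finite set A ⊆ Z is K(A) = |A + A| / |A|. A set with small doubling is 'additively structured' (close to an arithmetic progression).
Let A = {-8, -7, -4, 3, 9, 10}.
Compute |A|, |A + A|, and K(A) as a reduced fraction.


|A| = 6.
Compute A + A by enumerating all 36 pairs.
A + A = {-16, -15, -14, -12, -11, -8, -5, -4, -1, 1, 2, 3, 5, 6, 12, 13, 18, 19, 20}, so |A + A| = 19.
K = |A + A| / |A| = 19/6 (already in lowest terms) ≈ 3.1667.
Reference: AP of size 6 gives K = 11/6 ≈ 1.8333; a fully generic set of size 6 gives K ≈ 3.5000.

|A| = 6, |A + A| = 19, K = 19/6.


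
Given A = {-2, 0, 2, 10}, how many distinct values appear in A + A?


A + A = {a + a' : a, a' ∈ A}; |A| = 4.
General bounds: 2|A| - 1 ≤ |A + A| ≤ |A|(|A|+1)/2, i.e. 7 ≤ |A + A| ≤ 10.
Lower bound 2|A|-1 is attained iff A is an arithmetic progression.
Enumerate sums a + a' for a ≤ a' (symmetric, so this suffices):
a = -2: -2+-2=-4, -2+0=-2, -2+2=0, -2+10=8
a = 0: 0+0=0, 0+2=2, 0+10=10
a = 2: 2+2=4, 2+10=12
a = 10: 10+10=20
Distinct sums: {-4, -2, 0, 2, 4, 8, 10, 12, 20}
|A + A| = 9

|A + A| = 9


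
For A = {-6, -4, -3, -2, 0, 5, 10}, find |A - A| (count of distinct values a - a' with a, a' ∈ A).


A - A = {a - a' : a, a' ∈ A}; |A| = 7.
Bounds: 2|A|-1 ≤ |A - A| ≤ |A|² - |A| + 1, i.e. 13 ≤ |A - A| ≤ 43.
Note: 0 ∈ A - A always (from a - a). The set is symmetric: if d ∈ A - A then -d ∈ A - A.
Enumerate nonzero differences d = a - a' with a > a' (then include -d):
Positive differences: {1, 2, 3, 4, 5, 6, 7, 8, 9, 10, 11, 12, 13, 14, 16}
Full difference set: {0} ∪ (positive diffs) ∪ (negative diffs).
|A - A| = 1 + 2·15 = 31 (matches direct enumeration: 31).

|A - A| = 31


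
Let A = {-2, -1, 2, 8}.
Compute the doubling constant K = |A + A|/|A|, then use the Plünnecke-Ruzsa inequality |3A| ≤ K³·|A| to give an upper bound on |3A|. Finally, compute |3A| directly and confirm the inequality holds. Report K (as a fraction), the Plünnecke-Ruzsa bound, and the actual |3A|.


|A| = 4.
Step 1: Compute A + A by enumerating all 16 pairs.
A + A = {-4, -3, -2, 0, 1, 4, 6, 7, 10, 16}, so |A + A| = 10.
Step 2: Doubling constant K = |A + A|/|A| = 10/4 = 10/4 ≈ 2.5000.
Step 3: Plünnecke-Ruzsa gives |3A| ≤ K³·|A| = (2.5000)³ · 4 ≈ 62.5000.
Step 4: Compute 3A = A + A + A directly by enumerating all triples (a,b,c) ∈ A³; |3A| = 19.
Step 5: Check 19 ≤ 62.5000? Yes ✓.

K = 10/4, Plünnecke-Ruzsa bound K³|A| ≈ 62.5000, |3A| = 19, inequality holds.


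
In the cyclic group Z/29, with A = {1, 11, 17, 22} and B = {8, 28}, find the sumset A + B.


Work in Z/29Z: reduce every sum a + b modulo 29.
Enumerate all 8 pairs:
a = 1: 1+8=9, 1+28=0
a = 11: 11+8=19, 11+28=10
a = 17: 17+8=25, 17+28=16
a = 22: 22+8=1, 22+28=21
Distinct residues collected: {0, 1, 9, 10, 16, 19, 21, 25}
|A + B| = 8 (out of 29 total residues).

A + B = {0, 1, 9, 10, 16, 19, 21, 25}


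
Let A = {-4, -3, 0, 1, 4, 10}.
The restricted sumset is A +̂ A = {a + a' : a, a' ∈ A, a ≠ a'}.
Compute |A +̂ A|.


Restricted sumset: A +̂ A = {a + a' : a ∈ A, a' ∈ A, a ≠ a'}.
Equivalently, take A + A and drop any sum 2a that is achievable ONLY as a + a for a ∈ A (i.e. sums representable only with equal summands).
Enumerate pairs (a, a') with a < a' (symmetric, so each unordered pair gives one sum; this covers all a ≠ a'):
  -4 + -3 = -7
  -4 + 0 = -4
  -4 + 1 = -3
  -4 + 4 = 0
  -4 + 10 = 6
  -3 + 0 = -3
  -3 + 1 = -2
  -3 + 4 = 1
  -3 + 10 = 7
  0 + 1 = 1
  0 + 4 = 4
  0 + 10 = 10
  1 + 4 = 5
  1 + 10 = 11
  4 + 10 = 14
Collected distinct sums: {-7, -4, -3, -2, 0, 1, 4, 5, 6, 7, 10, 11, 14}
|A +̂ A| = 13
(Reference bound: |A +̂ A| ≥ 2|A| - 3 for |A| ≥ 2, with |A| = 6 giving ≥ 9.)

|A +̂ A| = 13


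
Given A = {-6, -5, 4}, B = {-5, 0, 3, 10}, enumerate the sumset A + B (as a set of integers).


A + B = {a + b : a ∈ A, b ∈ B}.
Enumerate all |A|·|B| = 3·4 = 12 pairs (a, b) and collect distinct sums.
a = -6: -6+-5=-11, -6+0=-6, -6+3=-3, -6+10=4
a = -5: -5+-5=-10, -5+0=-5, -5+3=-2, -5+10=5
a = 4: 4+-5=-1, 4+0=4, 4+3=7, 4+10=14
Collecting distinct sums: A + B = {-11, -10, -6, -5, -3, -2, -1, 4, 5, 7, 14}
|A + B| = 11

A + B = {-11, -10, -6, -5, -3, -2, -1, 4, 5, 7, 14}


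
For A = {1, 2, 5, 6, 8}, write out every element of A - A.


A - A = {a - a' : a, a' ∈ A}.
Compute a - a' for each ordered pair (a, a'):
a = 1: 1-1=0, 1-2=-1, 1-5=-4, 1-6=-5, 1-8=-7
a = 2: 2-1=1, 2-2=0, 2-5=-3, 2-6=-4, 2-8=-6
a = 5: 5-1=4, 5-2=3, 5-5=0, 5-6=-1, 5-8=-3
a = 6: 6-1=5, 6-2=4, 6-5=1, 6-6=0, 6-8=-2
a = 8: 8-1=7, 8-2=6, 8-5=3, 8-6=2, 8-8=0
Collecting distinct values (and noting 0 appears from a-a):
A - A = {-7, -6, -5, -4, -3, -2, -1, 0, 1, 2, 3, 4, 5, 6, 7}
|A - A| = 15

A - A = {-7, -6, -5, -4, -3, -2, -1, 0, 1, 2, 3, 4, 5, 6, 7}


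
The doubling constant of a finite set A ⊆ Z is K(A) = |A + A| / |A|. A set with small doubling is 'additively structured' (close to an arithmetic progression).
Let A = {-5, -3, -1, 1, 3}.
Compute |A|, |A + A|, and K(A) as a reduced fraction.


|A| = 5.
Compute A + A by enumerating all 25 pairs.
A + A = {-10, -8, -6, -4, -2, 0, 2, 4, 6}, so |A + A| = 9.
K = |A + A| / |A| = 9/5 (already in lowest terms) ≈ 1.8000.
Reference: AP of size 5 gives K = 9/5 ≈ 1.8000; a fully generic set of size 5 gives K ≈ 3.0000.

|A| = 5, |A + A| = 9, K = 9/5.


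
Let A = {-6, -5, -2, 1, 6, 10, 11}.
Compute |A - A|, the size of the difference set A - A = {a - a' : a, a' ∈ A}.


A - A = {a - a' : a, a' ∈ A}; |A| = 7.
Bounds: 2|A|-1 ≤ |A - A| ≤ |A|² - |A| + 1, i.e. 13 ≤ |A - A| ≤ 43.
Note: 0 ∈ A - A always (from a - a). The set is symmetric: if d ∈ A - A then -d ∈ A - A.
Enumerate nonzero differences d = a - a' with a > a' (then include -d):
Positive differences: {1, 3, 4, 5, 6, 7, 8, 9, 10, 11, 12, 13, 15, 16, 17}
Full difference set: {0} ∪ (positive diffs) ∪ (negative diffs).
|A - A| = 1 + 2·15 = 31 (matches direct enumeration: 31).

|A - A| = 31


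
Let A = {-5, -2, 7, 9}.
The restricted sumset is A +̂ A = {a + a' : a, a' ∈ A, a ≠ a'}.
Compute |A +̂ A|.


Restricted sumset: A +̂ A = {a + a' : a ∈ A, a' ∈ A, a ≠ a'}.
Equivalently, take A + A and drop any sum 2a that is achievable ONLY as a + a for a ∈ A (i.e. sums representable only with equal summands).
Enumerate pairs (a, a') with a < a' (symmetric, so each unordered pair gives one sum; this covers all a ≠ a'):
  -5 + -2 = -7
  -5 + 7 = 2
  -5 + 9 = 4
  -2 + 7 = 5
  -2 + 9 = 7
  7 + 9 = 16
Collected distinct sums: {-7, 2, 4, 5, 7, 16}
|A +̂ A| = 6
(Reference bound: |A +̂ A| ≥ 2|A| - 3 for |A| ≥ 2, with |A| = 4 giving ≥ 5.)

|A +̂ A| = 6


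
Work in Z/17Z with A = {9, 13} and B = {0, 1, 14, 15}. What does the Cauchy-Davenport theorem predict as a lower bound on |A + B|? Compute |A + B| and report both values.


Cauchy-Davenport: |A + B| ≥ min(p, |A| + |B| - 1) for A, B nonempty in Z/pZ.
|A| = 2, |B| = 4, p = 17.
CD lower bound = min(17, 2 + 4 - 1) = min(17, 5) = 5.
Compute A + B mod 17 directly:
a = 9: 9+0=9, 9+1=10, 9+14=6, 9+15=7
a = 13: 13+0=13, 13+1=14, 13+14=10, 13+15=11
A + B = {6, 7, 9, 10, 11, 13, 14}, so |A + B| = 7.
Verify: 7 ≥ 5? Yes ✓.

CD lower bound = 5, actual |A + B| = 7.


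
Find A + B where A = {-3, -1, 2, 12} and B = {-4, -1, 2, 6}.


A + B = {a + b : a ∈ A, b ∈ B}.
Enumerate all |A|·|B| = 4·4 = 16 pairs (a, b) and collect distinct sums.
a = -3: -3+-4=-7, -3+-1=-4, -3+2=-1, -3+6=3
a = -1: -1+-4=-5, -1+-1=-2, -1+2=1, -1+6=5
a = 2: 2+-4=-2, 2+-1=1, 2+2=4, 2+6=8
a = 12: 12+-4=8, 12+-1=11, 12+2=14, 12+6=18
Collecting distinct sums: A + B = {-7, -5, -4, -2, -1, 1, 3, 4, 5, 8, 11, 14, 18}
|A + B| = 13

A + B = {-7, -5, -4, -2, -1, 1, 3, 4, 5, 8, 11, 14, 18}


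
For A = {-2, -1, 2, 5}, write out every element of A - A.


A - A = {a - a' : a, a' ∈ A}.
Compute a - a' for each ordered pair (a, a'):
a = -2: -2--2=0, -2--1=-1, -2-2=-4, -2-5=-7
a = -1: -1--2=1, -1--1=0, -1-2=-3, -1-5=-6
a = 2: 2--2=4, 2--1=3, 2-2=0, 2-5=-3
a = 5: 5--2=7, 5--1=6, 5-2=3, 5-5=0
Collecting distinct values (and noting 0 appears from a-a):
A - A = {-7, -6, -4, -3, -1, 0, 1, 3, 4, 6, 7}
|A - A| = 11

A - A = {-7, -6, -4, -3, -1, 0, 1, 3, 4, 6, 7}


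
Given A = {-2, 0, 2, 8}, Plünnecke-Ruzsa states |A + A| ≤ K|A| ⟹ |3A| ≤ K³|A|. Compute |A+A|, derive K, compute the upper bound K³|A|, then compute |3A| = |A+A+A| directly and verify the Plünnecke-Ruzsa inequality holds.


|A| = 4.
Step 1: Compute A + A by enumerating all 16 pairs.
A + A = {-4, -2, 0, 2, 4, 6, 8, 10, 16}, so |A + A| = 9.
Step 2: Doubling constant K = |A + A|/|A| = 9/4 = 9/4 ≈ 2.2500.
Step 3: Plünnecke-Ruzsa gives |3A| ≤ K³·|A| = (2.2500)³ · 4 ≈ 45.5625.
Step 4: Compute 3A = A + A + A directly by enumerating all triples (a,b,c) ∈ A³; |3A| = 14.
Step 5: Check 14 ≤ 45.5625? Yes ✓.

K = 9/4, Plünnecke-Ruzsa bound K³|A| ≈ 45.5625, |3A| = 14, inequality holds.


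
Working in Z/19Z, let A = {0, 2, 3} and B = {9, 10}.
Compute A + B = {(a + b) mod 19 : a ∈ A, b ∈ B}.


Work in Z/19Z: reduce every sum a + b modulo 19.
Enumerate all 6 pairs:
a = 0: 0+9=9, 0+10=10
a = 2: 2+9=11, 2+10=12
a = 3: 3+9=12, 3+10=13
Distinct residues collected: {9, 10, 11, 12, 13}
|A + B| = 5 (out of 19 total residues).

A + B = {9, 10, 11, 12, 13}


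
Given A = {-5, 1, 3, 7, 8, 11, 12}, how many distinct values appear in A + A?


A + A = {a + a' : a, a' ∈ A}; |A| = 7.
General bounds: 2|A| - 1 ≤ |A + A| ≤ |A|(|A|+1)/2, i.e. 13 ≤ |A + A| ≤ 28.
Lower bound 2|A|-1 is attained iff A is an arithmetic progression.
Enumerate sums a + a' for a ≤ a' (symmetric, so this suffices):
a = -5: -5+-5=-10, -5+1=-4, -5+3=-2, -5+7=2, -5+8=3, -5+11=6, -5+12=7
a = 1: 1+1=2, 1+3=4, 1+7=8, 1+8=9, 1+11=12, 1+12=13
a = 3: 3+3=6, 3+7=10, 3+8=11, 3+11=14, 3+12=15
a = 7: 7+7=14, 7+8=15, 7+11=18, 7+12=19
a = 8: 8+8=16, 8+11=19, 8+12=20
a = 11: 11+11=22, 11+12=23
a = 12: 12+12=24
Distinct sums: {-10, -4, -2, 2, 3, 4, 6, 7, 8, 9, 10, 11, 12, 13, 14, 15, 16, 18, 19, 20, 22, 23, 24}
|A + A| = 23

|A + A| = 23


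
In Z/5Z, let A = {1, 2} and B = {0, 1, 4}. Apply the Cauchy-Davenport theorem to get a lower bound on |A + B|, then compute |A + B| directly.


Cauchy-Davenport: |A + B| ≥ min(p, |A| + |B| - 1) for A, B nonempty in Z/pZ.
|A| = 2, |B| = 3, p = 5.
CD lower bound = min(5, 2 + 3 - 1) = min(5, 4) = 4.
Compute A + B mod 5 directly:
a = 1: 1+0=1, 1+1=2, 1+4=0
a = 2: 2+0=2, 2+1=3, 2+4=1
A + B = {0, 1, 2, 3}, so |A + B| = 4.
Verify: 4 ≥ 4? Yes ✓.

CD lower bound = 4, actual |A + B| = 4.


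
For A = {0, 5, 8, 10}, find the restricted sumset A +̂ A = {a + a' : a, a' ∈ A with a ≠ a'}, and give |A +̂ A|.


Restricted sumset: A +̂ A = {a + a' : a ∈ A, a' ∈ A, a ≠ a'}.
Equivalently, take A + A and drop any sum 2a that is achievable ONLY as a + a for a ∈ A (i.e. sums representable only with equal summands).
Enumerate pairs (a, a') with a < a' (symmetric, so each unordered pair gives one sum; this covers all a ≠ a'):
  0 + 5 = 5
  0 + 8 = 8
  0 + 10 = 10
  5 + 8 = 13
  5 + 10 = 15
  8 + 10 = 18
Collected distinct sums: {5, 8, 10, 13, 15, 18}
|A +̂ A| = 6
(Reference bound: |A +̂ A| ≥ 2|A| - 3 for |A| ≥ 2, with |A| = 4 giving ≥ 5.)

|A +̂ A| = 6


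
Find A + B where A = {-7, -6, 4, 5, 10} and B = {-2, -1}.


A + B = {a + b : a ∈ A, b ∈ B}.
Enumerate all |A|·|B| = 5·2 = 10 pairs (a, b) and collect distinct sums.
a = -7: -7+-2=-9, -7+-1=-8
a = -6: -6+-2=-8, -6+-1=-7
a = 4: 4+-2=2, 4+-1=3
a = 5: 5+-2=3, 5+-1=4
a = 10: 10+-2=8, 10+-1=9
Collecting distinct sums: A + B = {-9, -8, -7, 2, 3, 4, 8, 9}
|A + B| = 8

A + B = {-9, -8, -7, 2, 3, 4, 8, 9}


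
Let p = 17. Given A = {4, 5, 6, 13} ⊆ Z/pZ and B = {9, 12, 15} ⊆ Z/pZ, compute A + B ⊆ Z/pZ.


Work in Z/17Z: reduce every sum a + b modulo 17.
Enumerate all 12 pairs:
a = 4: 4+9=13, 4+12=16, 4+15=2
a = 5: 5+9=14, 5+12=0, 5+15=3
a = 6: 6+9=15, 6+12=1, 6+15=4
a = 13: 13+9=5, 13+12=8, 13+15=11
Distinct residues collected: {0, 1, 2, 3, 4, 5, 8, 11, 13, 14, 15, 16}
|A + B| = 12 (out of 17 total residues).

A + B = {0, 1, 2, 3, 4, 5, 8, 11, 13, 14, 15, 16}


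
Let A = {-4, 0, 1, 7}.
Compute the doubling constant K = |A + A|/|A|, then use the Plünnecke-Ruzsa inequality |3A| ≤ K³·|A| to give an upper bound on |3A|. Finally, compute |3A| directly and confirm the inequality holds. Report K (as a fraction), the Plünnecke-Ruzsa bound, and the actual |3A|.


|A| = 4.
Step 1: Compute A + A by enumerating all 16 pairs.
A + A = {-8, -4, -3, 0, 1, 2, 3, 7, 8, 14}, so |A + A| = 10.
Step 2: Doubling constant K = |A + A|/|A| = 10/4 = 10/4 ≈ 2.5000.
Step 3: Plünnecke-Ruzsa gives |3A| ≤ K³·|A| = (2.5000)³ · 4 ≈ 62.5000.
Step 4: Compute 3A = A + A + A directly by enumerating all triples (a,b,c) ∈ A³; |3A| = 19.
Step 5: Check 19 ≤ 62.5000? Yes ✓.

K = 10/4, Plünnecke-Ruzsa bound K³|A| ≈ 62.5000, |3A| = 19, inequality holds.


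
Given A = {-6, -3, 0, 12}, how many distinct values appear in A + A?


A + A = {a + a' : a, a' ∈ A}; |A| = 4.
General bounds: 2|A| - 1 ≤ |A + A| ≤ |A|(|A|+1)/2, i.e. 7 ≤ |A + A| ≤ 10.
Lower bound 2|A|-1 is attained iff A is an arithmetic progression.
Enumerate sums a + a' for a ≤ a' (symmetric, so this suffices):
a = -6: -6+-6=-12, -6+-3=-9, -6+0=-6, -6+12=6
a = -3: -3+-3=-6, -3+0=-3, -3+12=9
a = 0: 0+0=0, 0+12=12
a = 12: 12+12=24
Distinct sums: {-12, -9, -6, -3, 0, 6, 9, 12, 24}
|A + A| = 9

|A + A| = 9


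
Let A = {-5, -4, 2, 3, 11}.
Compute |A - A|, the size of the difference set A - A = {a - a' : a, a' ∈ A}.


A - A = {a - a' : a, a' ∈ A}; |A| = 5.
Bounds: 2|A|-1 ≤ |A - A| ≤ |A|² - |A| + 1, i.e. 9 ≤ |A - A| ≤ 21.
Note: 0 ∈ A - A always (from a - a). The set is symmetric: if d ∈ A - A then -d ∈ A - A.
Enumerate nonzero differences d = a - a' with a > a' (then include -d):
Positive differences: {1, 6, 7, 8, 9, 15, 16}
Full difference set: {0} ∪ (positive diffs) ∪ (negative diffs).
|A - A| = 1 + 2·7 = 15 (matches direct enumeration: 15).

|A - A| = 15


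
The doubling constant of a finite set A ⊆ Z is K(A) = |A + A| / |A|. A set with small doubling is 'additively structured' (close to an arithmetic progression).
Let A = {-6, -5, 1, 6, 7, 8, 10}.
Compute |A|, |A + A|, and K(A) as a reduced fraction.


|A| = 7.
Compute A + A by enumerating all 49 pairs.
A + A = {-12, -11, -10, -5, -4, 0, 1, 2, 3, 4, 5, 7, 8, 9, 11, 12, 13, 14, 15, 16, 17, 18, 20}, so |A + A| = 23.
K = |A + A| / |A| = 23/7 (already in lowest terms) ≈ 3.2857.
Reference: AP of size 7 gives K = 13/7 ≈ 1.8571; a fully generic set of size 7 gives K ≈ 4.0000.

|A| = 7, |A + A| = 23, K = 23/7.


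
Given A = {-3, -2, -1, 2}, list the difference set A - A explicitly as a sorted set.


A - A = {a - a' : a, a' ∈ A}.
Compute a - a' for each ordered pair (a, a'):
a = -3: -3--3=0, -3--2=-1, -3--1=-2, -3-2=-5
a = -2: -2--3=1, -2--2=0, -2--1=-1, -2-2=-4
a = -1: -1--3=2, -1--2=1, -1--1=0, -1-2=-3
a = 2: 2--3=5, 2--2=4, 2--1=3, 2-2=0
Collecting distinct values (and noting 0 appears from a-a):
A - A = {-5, -4, -3, -2, -1, 0, 1, 2, 3, 4, 5}
|A - A| = 11

A - A = {-5, -4, -3, -2, -1, 0, 1, 2, 3, 4, 5}


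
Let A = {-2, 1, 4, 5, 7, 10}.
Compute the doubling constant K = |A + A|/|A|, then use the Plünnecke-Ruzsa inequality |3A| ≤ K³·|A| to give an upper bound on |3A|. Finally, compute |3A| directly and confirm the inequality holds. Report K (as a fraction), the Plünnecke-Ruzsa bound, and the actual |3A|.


|A| = 6.
Step 1: Compute A + A by enumerating all 36 pairs.
A + A = {-4, -1, 2, 3, 5, 6, 8, 9, 10, 11, 12, 14, 15, 17, 20}, so |A + A| = 15.
Step 2: Doubling constant K = |A + A|/|A| = 15/6 = 15/6 ≈ 2.5000.
Step 3: Plünnecke-Ruzsa gives |3A| ≤ K³·|A| = (2.5000)³ · 6 ≈ 93.7500.
Step 4: Compute 3A = A + A + A directly by enumerating all triples (a,b,c) ∈ A³; |3A| = 27.
Step 5: Check 27 ≤ 93.7500? Yes ✓.

K = 15/6, Plünnecke-Ruzsa bound K³|A| ≈ 93.7500, |3A| = 27, inequality holds.


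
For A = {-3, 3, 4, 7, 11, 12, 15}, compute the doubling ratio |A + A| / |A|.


|A| = 7.
Compute A + A by enumerating all 49 pairs.
A + A = {-6, 0, 1, 4, 6, 7, 8, 9, 10, 11, 12, 14, 15, 16, 18, 19, 22, 23, 24, 26, 27, 30}, so |A + A| = 22.
K = |A + A| / |A| = 22/7 (already in lowest terms) ≈ 3.1429.
Reference: AP of size 7 gives K = 13/7 ≈ 1.8571; a fully generic set of size 7 gives K ≈ 4.0000.

|A| = 7, |A + A| = 22, K = 22/7.


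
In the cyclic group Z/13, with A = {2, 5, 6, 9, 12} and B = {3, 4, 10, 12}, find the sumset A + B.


Work in Z/13Z: reduce every sum a + b modulo 13.
Enumerate all 20 pairs:
a = 2: 2+3=5, 2+4=6, 2+10=12, 2+12=1
a = 5: 5+3=8, 5+4=9, 5+10=2, 5+12=4
a = 6: 6+3=9, 6+4=10, 6+10=3, 6+12=5
a = 9: 9+3=12, 9+4=0, 9+10=6, 9+12=8
a = 12: 12+3=2, 12+4=3, 12+10=9, 12+12=11
Distinct residues collected: {0, 1, 2, 3, 4, 5, 6, 8, 9, 10, 11, 12}
|A + B| = 12 (out of 13 total residues).

A + B = {0, 1, 2, 3, 4, 5, 6, 8, 9, 10, 11, 12}


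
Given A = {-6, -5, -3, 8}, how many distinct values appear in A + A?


A + A = {a + a' : a, a' ∈ A}; |A| = 4.
General bounds: 2|A| - 1 ≤ |A + A| ≤ |A|(|A|+1)/2, i.e. 7 ≤ |A + A| ≤ 10.
Lower bound 2|A|-1 is attained iff A is an arithmetic progression.
Enumerate sums a + a' for a ≤ a' (symmetric, so this suffices):
a = -6: -6+-6=-12, -6+-5=-11, -6+-3=-9, -6+8=2
a = -5: -5+-5=-10, -5+-3=-8, -5+8=3
a = -3: -3+-3=-6, -3+8=5
a = 8: 8+8=16
Distinct sums: {-12, -11, -10, -9, -8, -6, 2, 3, 5, 16}
|A + A| = 10

|A + A| = 10


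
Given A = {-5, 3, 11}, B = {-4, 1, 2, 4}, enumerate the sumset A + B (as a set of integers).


A + B = {a + b : a ∈ A, b ∈ B}.
Enumerate all |A|·|B| = 3·4 = 12 pairs (a, b) and collect distinct sums.
a = -5: -5+-4=-9, -5+1=-4, -5+2=-3, -5+4=-1
a = 3: 3+-4=-1, 3+1=4, 3+2=5, 3+4=7
a = 11: 11+-4=7, 11+1=12, 11+2=13, 11+4=15
Collecting distinct sums: A + B = {-9, -4, -3, -1, 4, 5, 7, 12, 13, 15}
|A + B| = 10

A + B = {-9, -4, -3, -1, 4, 5, 7, 12, 13, 15}


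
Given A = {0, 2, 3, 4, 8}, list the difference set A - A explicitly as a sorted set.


A - A = {a - a' : a, a' ∈ A}.
Compute a - a' for each ordered pair (a, a'):
a = 0: 0-0=0, 0-2=-2, 0-3=-3, 0-4=-4, 0-8=-8
a = 2: 2-0=2, 2-2=0, 2-3=-1, 2-4=-2, 2-8=-6
a = 3: 3-0=3, 3-2=1, 3-3=0, 3-4=-1, 3-8=-5
a = 4: 4-0=4, 4-2=2, 4-3=1, 4-4=0, 4-8=-4
a = 8: 8-0=8, 8-2=6, 8-3=5, 8-4=4, 8-8=0
Collecting distinct values (and noting 0 appears from a-a):
A - A = {-8, -6, -5, -4, -3, -2, -1, 0, 1, 2, 3, 4, 5, 6, 8}
|A - A| = 15

A - A = {-8, -6, -5, -4, -3, -2, -1, 0, 1, 2, 3, 4, 5, 6, 8}


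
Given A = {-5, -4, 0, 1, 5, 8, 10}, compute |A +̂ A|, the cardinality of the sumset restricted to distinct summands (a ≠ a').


Restricted sumset: A +̂ A = {a + a' : a ∈ A, a' ∈ A, a ≠ a'}.
Equivalently, take A + A and drop any sum 2a that is achievable ONLY as a + a for a ∈ A (i.e. sums representable only with equal summands).
Enumerate pairs (a, a') with a < a' (symmetric, so each unordered pair gives one sum; this covers all a ≠ a'):
  -5 + -4 = -9
  -5 + 0 = -5
  -5 + 1 = -4
  -5 + 5 = 0
  -5 + 8 = 3
  -5 + 10 = 5
  -4 + 0 = -4
  -4 + 1 = -3
  -4 + 5 = 1
  -4 + 8 = 4
  -4 + 10 = 6
  0 + 1 = 1
  0 + 5 = 5
  0 + 8 = 8
  0 + 10 = 10
  1 + 5 = 6
  1 + 8 = 9
  1 + 10 = 11
  5 + 8 = 13
  5 + 10 = 15
  8 + 10 = 18
Collected distinct sums: {-9, -5, -4, -3, 0, 1, 3, 4, 5, 6, 8, 9, 10, 11, 13, 15, 18}
|A +̂ A| = 17
(Reference bound: |A +̂ A| ≥ 2|A| - 3 for |A| ≥ 2, with |A| = 7 giving ≥ 11.)

|A +̂ A| = 17


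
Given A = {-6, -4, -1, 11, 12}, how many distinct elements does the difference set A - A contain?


A - A = {a - a' : a, a' ∈ A}; |A| = 5.
Bounds: 2|A|-1 ≤ |A - A| ≤ |A|² - |A| + 1, i.e. 9 ≤ |A - A| ≤ 21.
Note: 0 ∈ A - A always (from a - a). The set is symmetric: if d ∈ A - A then -d ∈ A - A.
Enumerate nonzero differences d = a - a' with a > a' (then include -d):
Positive differences: {1, 2, 3, 5, 12, 13, 15, 16, 17, 18}
Full difference set: {0} ∪ (positive diffs) ∪ (negative diffs).
|A - A| = 1 + 2·10 = 21 (matches direct enumeration: 21).

|A - A| = 21


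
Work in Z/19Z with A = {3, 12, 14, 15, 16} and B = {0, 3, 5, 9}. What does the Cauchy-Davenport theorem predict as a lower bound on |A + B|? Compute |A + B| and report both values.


Cauchy-Davenport: |A + B| ≥ min(p, |A| + |B| - 1) for A, B nonempty in Z/pZ.
|A| = 5, |B| = 4, p = 19.
CD lower bound = min(19, 5 + 4 - 1) = min(19, 8) = 8.
Compute A + B mod 19 directly:
a = 3: 3+0=3, 3+3=6, 3+5=8, 3+9=12
a = 12: 12+0=12, 12+3=15, 12+5=17, 12+9=2
a = 14: 14+0=14, 14+3=17, 14+5=0, 14+9=4
a = 15: 15+0=15, 15+3=18, 15+5=1, 15+9=5
a = 16: 16+0=16, 16+3=0, 16+5=2, 16+9=6
A + B = {0, 1, 2, 3, 4, 5, 6, 8, 12, 14, 15, 16, 17, 18}, so |A + B| = 14.
Verify: 14 ≥ 8? Yes ✓.

CD lower bound = 8, actual |A + B| = 14.


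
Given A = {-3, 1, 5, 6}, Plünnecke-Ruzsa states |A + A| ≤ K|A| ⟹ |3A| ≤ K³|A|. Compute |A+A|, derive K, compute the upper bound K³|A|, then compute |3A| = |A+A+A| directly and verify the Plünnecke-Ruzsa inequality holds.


|A| = 4.
Step 1: Compute A + A by enumerating all 16 pairs.
A + A = {-6, -2, 2, 3, 6, 7, 10, 11, 12}, so |A + A| = 9.
Step 2: Doubling constant K = |A + A|/|A| = 9/4 = 9/4 ≈ 2.2500.
Step 3: Plünnecke-Ruzsa gives |3A| ≤ K³·|A| = (2.2500)³ · 4 ≈ 45.5625.
Step 4: Compute 3A = A + A + A directly by enumerating all triples (a,b,c) ∈ A³; |3A| = 16.
Step 5: Check 16 ≤ 45.5625? Yes ✓.

K = 9/4, Plünnecke-Ruzsa bound K³|A| ≈ 45.5625, |3A| = 16, inequality holds.


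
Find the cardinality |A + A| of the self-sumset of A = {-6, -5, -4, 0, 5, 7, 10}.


A + A = {a + a' : a, a' ∈ A}; |A| = 7.
General bounds: 2|A| - 1 ≤ |A + A| ≤ |A|(|A|+1)/2, i.e. 13 ≤ |A + A| ≤ 28.
Lower bound 2|A|-1 is attained iff A is an arithmetic progression.
Enumerate sums a + a' for a ≤ a' (symmetric, so this suffices):
a = -6: -6+-6=-12, -6+-5=-11, -6+-4=-10, -6+0=-6, -6+5=-1, -6+7=1, -6+10=4
a = -5: -5+-5=-10, -5+-4=-9, -5+0=-5, -5+5=0, -5+7=2, -5+10=5
a = -4: -4+-4=-8, -4+0=-4, -4+5=1, -4+7=3, -4+10=6
a = 0: 0+0=0, 0+5=5, 0+7=7, 0+10=10
a = 5: 5+5=10, 5+7=12, 5+10=15
a = 7: 7+7=14, 7+10=17
a = 10: 10+10=20
Distinct sums: {-12, -11, -10, -9, -8, -6, -5, -4, -1, 0, 1, 2, 3, 4, 5, 6, 7, 10, 12, 14, 15, 17, 20}
|A + A| = 23

|A + A| = 23


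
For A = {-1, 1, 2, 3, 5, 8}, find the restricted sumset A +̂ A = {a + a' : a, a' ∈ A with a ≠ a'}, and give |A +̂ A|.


Restricted sumset: A +̂ A = {a + a' : a ∈ A, a' ∈ A, a ≠ a'}.
Equivalently, take A + A and drop any sum 2a that is achievable ONLY as a + a for a ∈ A (i.e. sums representable only with equal summands).
Enumerate pairs (a, a') with a < a' (symmetric, so each unordered pair gives one sum; this covers all a ≠ a'):
  -1 + 1 = 0
  -1 + 2 = 1
  -1 + 3 = 2
  -1 + 5 = 4
  -1 + 8 = 7
  1 + 2 = 3
  1 + 3 = 4
  1 + 5 = 6
  1 + 8 = 9
  2 + 3 = 5
  2 + 5 = 7
  2 + 8 = 10
  3 + 5 = 8
  3 + 8 = 11
  5 + 8 = 13
Collected distinct sums: {0, 1, 2, 3, 4, 5, 6, 7, 8, 9, 10, 11, 13}
|A +̂ A| = 13
(Reference bound: |A +̂ A| ≥ 2|A| - 3 for |A| ≥ 2, with |A| = 6 giving ≥ 9.)

|A +̂ A| = 13


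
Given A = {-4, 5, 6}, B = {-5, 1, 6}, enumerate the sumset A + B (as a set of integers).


A + B = {a + b : a ∈ A, b ∈ B}.
Enumerate all |A|·|B| = 3·3 = 9 pairs (a, b) and collect distinct sums.
a = -4: -4+-5=-9, -4+1=-3, -4+6=2
a = 5: 5+-5=0, 5+1=6, 5+6=11
a = 6: 6+-5=1, 6+1=7, 6+6=12
Collecting distinct sums: A + B = {-9, -3, 0, 1, 2, 6, 7, 11, 12}
|A + B| = 9

A + B = {-9, -3, 0, 1, 2, 6, 7, 11, 12}


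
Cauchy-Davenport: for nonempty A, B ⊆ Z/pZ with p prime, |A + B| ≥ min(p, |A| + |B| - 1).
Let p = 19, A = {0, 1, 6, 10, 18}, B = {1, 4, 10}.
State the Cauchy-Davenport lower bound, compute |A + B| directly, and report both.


Cauchy-Davenport: |A + B| ≥ min(p, |A| + |B| - 1) for A, B nonempty in Z/pZ.
|A| = 5, |B| = 3, p = 19.
CD lower bound = min(19, 5 + 3 - 1) = min(19, 7) = 7.
Compute A + B mod 19 directly:
a = 0: 0+1=1, 0+4=4, 0+10=10
a = 1: 1+1=2, 1+4=5, 1+10=11
a = 6: 6+1=7, 6+4=10, 6+10=16
a = 10: 10+1=11, 10+4=14, 10+10=1
a = 18: 18+1=0, 18+4=3, 18+10=9
A + B = {0, 1, 2, 3, 4, 5, 7, 9, 10, 11, 14, 16}, so |A + B| = 12.
Verify: 12 ≥ 7? Yes ✓.

CD lower bound = 7, actual |A + B| = 12.


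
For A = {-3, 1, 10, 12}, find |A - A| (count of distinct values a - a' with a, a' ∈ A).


A - A = {a - a' : a, a' ∈ A}; |A| = 4.
Bounds: 2|A|-1 ≤ |A - A| ≤ |A|² - |A| + 1, i.e. 7 ≤ |A - A| ≤ 13.
Note: 0 ∈ A - A always (from a - a). The set is symmetric: if d ∈ A - A then -d ∈ A - A.
Enumerate nonzero differences d = a - a' with a > a' (then include -d):
Positive differences: {2, 4, 9, 11, 13, 15}
Full difference set: {0} ∪ (positive diffs) ∪ (negative diffs).
|A - A| = 1 + 2·6 = 13 (matches direct enumeration: 13).

|A - A| = 13


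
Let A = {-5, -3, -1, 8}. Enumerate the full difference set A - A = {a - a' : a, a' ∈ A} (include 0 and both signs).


A - A = {a - a' : a, a' ∈ A}.
Compute a - a' for each ordered pair (a, a'):
a = -5: -5--5=0, -5--3=-2, -5--1=-4, -5-8=-13
a = -3: -3--5=2, -3--3=0, -3--1=-2, -3-8=-11
a = -1: -1--5=4, -1--3=2, -1--1=0, -1-8=-9
a = 8: 8--5=13, 8--3=11, 8--1=9, 8-8=0
Collecting distinct values (and noting 0 appears from a-a):
A - A = {-13, -11, -9, -4, -2, 0, 2, 4, 9, 11, 13}
|A - A| = 11

A - A = {-13, -11, -9, -4, -2, 0, 2, 4, 9, 11, 13}


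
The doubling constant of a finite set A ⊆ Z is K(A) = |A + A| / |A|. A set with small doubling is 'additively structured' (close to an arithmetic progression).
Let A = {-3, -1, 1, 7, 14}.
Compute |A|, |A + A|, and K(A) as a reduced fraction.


|A| = 5.
Compute A + A by enumerating all 25 pairs.
A + A = {-6, -4, -2, 0, 2, 4, 6, 8, 11, 13, 14, 15, 21, 28}, so |A + A| = 14.
K = |A + A| / |A| = 14/5 (already in lowest terms) ≈ 2.8000.
Reference: AP of size 5 gives K = 9/5 ≈ 1.8000; a fully generic set of size 5 gives K ≈ 3.0000.

|A| = 5, |A + A| = 14, K = 14/5.


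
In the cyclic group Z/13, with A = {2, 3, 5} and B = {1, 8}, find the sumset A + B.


Work in Z/13Z: reduce every sum a + b modulo 13.
Enumerate all 6 pairs:
a = 2: 2+1=3, 2+8=10
a = 3: 3+1=4, 3+8=11
a = 5: 5+1=6, 5+8=0
Distinct residues collected: {0, 3, 4, 6, 10, 11}
|A + B| = 6 (out of 13 total residues).

A + B = {0, 3, 4, 6, 10, 11}


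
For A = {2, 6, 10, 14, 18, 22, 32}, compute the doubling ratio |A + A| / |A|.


|A| = 7.
Compute A + A by enumerating all 49 pairs.
A + A = {4, 8, 12, 16, 20, 24, 28, 32, 34, 36, 38, 40, 42, 44, 46, 50, 54, 64}, so |A + A| = 18.
K = |A + A| / |A| = 18/7 (already in lowest terms) ≈ 2.5714.
Reference: AP of size 7 gives K = 13/7 ≈ 1.8571; a fully generic set of size 7 gives K ≈ 4.0000.

|A| = 7, |A + A| = 18, K = 18/7.


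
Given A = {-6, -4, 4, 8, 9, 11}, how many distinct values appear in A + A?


A + A = {a + a' : a, a' ∈ A}; |A| = 6.
General bounds: 2|A| - 1 ≤ |A + A| ≤ |A|(|A|+1)/2, i.e. 11 ≤ |A + A| ≤ 21.
Lower bound 2|A|-1 is attained iff A is an arithmetic progression.
Enumerate sums a + a' for a ≤ a' (symmetric, so this suffices):
a = -6: -6+-6=-12, -6+-4=-10, -6+4=-2, -6+8=2, -6+9=3, -6+11=5
a = -4: -4+-4=-8, -4+4=0, -4+8=4, -4+9=5, -4+11=7
a = 4: 4+4=8, 4+8=12, 4+9=13, 4+11=15
a = 8: 8+8=16, 8+9=17, 8+11=19
a = 9: 9+9=18, 9+11=20
a = 11: 11+11=22
Distinct sums: {-12, -10, -8, -2, 0, 2, 3, 4, 5, 7, 8, 12, 13, 15, 16, 17, 18, 19, 20, 22}
|A + A| = 20

|A + A| = 20


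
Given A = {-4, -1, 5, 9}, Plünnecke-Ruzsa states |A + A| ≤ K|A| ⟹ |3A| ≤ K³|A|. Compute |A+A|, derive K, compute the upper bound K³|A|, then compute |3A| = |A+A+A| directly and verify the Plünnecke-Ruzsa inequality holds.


|A| = 4.
Step 1: Compute A + A by enumerating all 16 pairs.
A + A = {-8, -5, -2, 1, 4, 5, 8, 10, 14, 18}, so |A + A| = 10.
Step 2: Doubling constant K = |A + A|/|A| = 10/4 = 10/4 ≈ 2.5000.
Step 3: Plünnecke-Ruzsa gives |3A| ≤ K³·|A| = (2.5000)³ · 4 ≈ 62.5000.
Step 4: Compute 3A = A + A + A directly by enumerating all triples (a,b,c) ∈ A³; |3A| = 19.
Step 5: Check 19 ≤ 62.5000? Yes ✓.

K = 10/4, Plünnecke-Ruzsa bound K³|A| ≈ 62.5000, |3A| = 19, inequality holds.


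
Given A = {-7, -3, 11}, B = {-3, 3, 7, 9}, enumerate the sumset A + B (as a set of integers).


A + B = {a + b : a ∈ A, b ∈ B}.
Enumerate all |A|·|B| = 3·4 = 12 pairs (a, b) and collect distinct sums.
a = -7: -7+-3=-10, -7+3=-4, -7+7=0, -7+9=2
a = -3: -3+-3=-6, -3+3=0, -3+7=4, -3+9=6
a = 11: 11+-3=8, 11+3=14, 11+7=18, 11+9=20
Collecting distinct sums: A + B = {-10, -6, -4, 0, 2, 4, 6, 8, 14, 18, 20}
|A + B| = 11

A + B = {-10, -6, -4, 0, 2, 4, 6, 8, 14, 18, 20}


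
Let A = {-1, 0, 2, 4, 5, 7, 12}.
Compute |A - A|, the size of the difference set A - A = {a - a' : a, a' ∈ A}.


A - A = {a - a' : a, a' ∈ A}; |A| = 7.
Bounds: 2|A|-1 ≤ |A - A| ≤ |A|² - |A| + 1, i.e. 13 ≤ |A - A| ≤ 43.
Note: 0 ∈ A - A always (from a - a). The set is symmetric: if d ∈ A - A then -d ∈ A - A.
Enumerate nonzero differences d = a - a' with a > a' (then include -d):
Positive differences: {1, 2, 3, 4, 5, 6, 7, 8, 10, 12, 13}
Full difference set: {0} ∪ (positive diffs) ∪ (negative diffs).
|A - A| = 1 + 2·11 = 23 (matches direct enumeration: 23).

|A - A| = 23


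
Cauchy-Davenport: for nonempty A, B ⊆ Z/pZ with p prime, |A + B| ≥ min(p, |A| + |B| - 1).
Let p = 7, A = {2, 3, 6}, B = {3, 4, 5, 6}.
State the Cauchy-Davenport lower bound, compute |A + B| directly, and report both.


Cauchy-Davenport: |A + B| ≥ min(p, |A| + |B| - 1) for A, B nonempty in Z/pZ.
|A| = 3, |B| = 4, p = 7.
CD lower bound = min(7, 3 + 4 - 1) = min(7, 6) = 6.
Compute A + B mod 7 directly:
a = 2: 2+3=5, 2+4=6, 2+5=0, 2+6=1
a = 3: 3+3=6, 3+4=0, 3+5=1, 3+6=2
a = 6: 6+3=2, 6+4=3, 6+5=4, 6+6=5
A + B = {0, 1, 2, 3, 4, 5, 6}, so |A + B| = 7.
Verify: 7 ≥ 6? Yes ✓.

CD lower bound = 6, actual |A + B| = 7.


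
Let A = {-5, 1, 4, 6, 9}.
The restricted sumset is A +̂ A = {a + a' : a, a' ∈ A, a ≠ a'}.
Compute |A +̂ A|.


Restricted sumset: A +̂ A = {a + a' : a ∈ A, a' ∈ A, a ≠ a'}.
Equivalently, take A + A and drop any sum 2a that is achievable ONLY as a + a for a ∈ A (i.e. sums representable only with equal summands).
Enumerate pairs (a, a') with a < a' (symmetric, so each unordered pair gives one sum; this covers all a ≠ a'):
  -5 + 1 = -4
  -5 + 4 = -1
  -5 + 6 = 1
  -5 + 9 = 4
  1 + 4 = 5
  1 + 6 = 7
  1 + 9 = 10
  4 + 6 = 10
  4 + 9 = 13
  6 + 9 = 15
Collected distinct sums: {-4, -1, 1, 4, 5, 7, 10, 13, 15}
|A +̂ A| = 9
(Reference bound: |A +̂ A| ≥ 2|A| - 3 for |A| ≥ 2, with |A| = 5 giving ≥ 7.)

|A +̂ A| = 9


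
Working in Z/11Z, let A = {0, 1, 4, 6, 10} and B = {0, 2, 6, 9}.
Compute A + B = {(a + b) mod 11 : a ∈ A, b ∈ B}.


Work in Z/11Z: reduce every sum a + b modulo 11.
Enumerate all 20 pairs:
a = 0: 0+0=0, 0+2=2, 0+6=6, 0+9=9
a = 1: 1+0=1, 1+2=3, 1+6=7, 1+9=10
a = 4: 4+0=4, 4+2=6, 4+6=10, 4+9=2
a = 6: 6+0=6, 6+2=8, 6+6=1, 6+9=4
a = 10: 10+0=10, 10+2=1, 10+6=5, 10+9=8
Distinct residues collected: {0, 1, 2, 3, 4, 5, 6, 7, 8, 9, 10}
|A + B| = 11 (out of 11 total residues).

A + B = {0, 1, 2, 3, 4, 5, 6, 7, 8, 9, 10}


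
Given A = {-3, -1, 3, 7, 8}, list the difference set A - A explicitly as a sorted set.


A - A = {a - a' : a, a' ∈ A}.
Compute a - a' for each ordered pair (a, a'):
a = -3: -3--3=0, -3--1=-2, -3-3=-6, -3-7=-10, -3-8=-11
a = -1: -1--3=2, -1--1=0, -1-3=-4, -1-7=-8, -1-8=-9
a = 3: 3--3=6, 3--1=4, 3-3=0, 3-7=-4, 3-8=-5
a = 7: 7--3=10, 7--1=8, 7-3=4, 7-7=0, 7-8=-1
a = 8: 8--3=11, 8--1=9, 8-3=5, 8-7=1, 8-8=0
Collecting distinct values (and noting 0 appears from a-a):
A - A = {-11, -10, -9, -8, -6, -5, -4, -2, -1, 0, 1, 2, 4, 5, 6, 8, 9, 10, 11}
|A - A| = 19

A - A = {-11, -10, -9, -8, -6, -5, -4, -2, -1, 0, 1, 2, 4, 5, 6, 8, 9, 10, 11}


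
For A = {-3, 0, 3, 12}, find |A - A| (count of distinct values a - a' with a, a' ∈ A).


A - A = {a - a' : a, a' ∈ A}; |A| = 4.
Bounds: 2|A|-1 ≤ |A - A| ≤ |A|² - |A| + 1, i.e. 7 ≤ |A - A| ≤ 13.
Note: 0 ∈ A - A always (from a - a). The set is symmetric: if d ∈ A - A then -d ∈ A - A.
Enumerate nonzero differences d = a - a' with a > a' (then include -d):
Positive differences: {3, 6, 9, 12, 15}
Full difference set: {0} ∪ (positive diffs) ∪ (negative diffs).
|A - A| = 1 + 2·5 = 11 (matches direct enumeration: 11).

|A - A| = 11


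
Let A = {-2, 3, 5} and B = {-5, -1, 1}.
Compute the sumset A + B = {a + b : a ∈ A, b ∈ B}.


A + B = {a + b : a ∈ A, b ∈ B}.
Enumerate all |A|·|B| = 3·3 = 9 pairs (a, b) and collect distinct sums.
a = -2: -2+-5=-7, -2+-1=-3, -2+1=-1
a = 3: 3+-5=-2, 3+-1=2, 3+1=4
a = 5: 5+-5=0, 5+-1=4, 5+1=6
Collecting distinct sums: A + B = {-7, -3, -2, -1, 0, 2, 4, 6}
|A + B| = 8

A + B = {-7, -3, -2, -1, 0, 2, 4, 6}


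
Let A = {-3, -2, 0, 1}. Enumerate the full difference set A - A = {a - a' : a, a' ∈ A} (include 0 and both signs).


A - A = {a - a' : a, a' ∈ A}.
Compute a - a' for each ordered pair (a, a'):
a = -3: -3--3=0, -3--2=-1, -3-0=-3, -3-1=-4
a = -2: -2--3=1, -2--2=0, -2-0=-2, -2-1=-3
a = 0: 0--3=3, 0--2=2, 0-0=0, 0-1=-1
a = 1: 1--3=4, 1--2=3, 1-0=1, 1-1=0
Collecting distinct values (and noting 0 appears from a-a):
A - A = {-4, -3, -2, -1, 0, 1, 2, 3, 4}
|A - A| = 9

A - A = {-4, -3, -2, -1, 0, 1, 2, 3, 4}


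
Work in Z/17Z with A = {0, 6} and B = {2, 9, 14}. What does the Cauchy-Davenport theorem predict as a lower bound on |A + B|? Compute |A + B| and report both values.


Cauchy-Davenport: |A + B| ≥ min(p, |A| + |B| - 1) for A, B nonempty in Z/pZ.
|A| = 2, |B| = 3, p = 17.
CD lower bound = min(17, 2 + 3 - 1) = min(17, 4) = 4.
Compute A + B mod 17 directly:
a = 0: 0+2=2, 0+9=9, 0+14=14
a = 6: 6+2=8, 6+9=15, 6+14=3
A + B = {2, 3, 8, 9, 14, 15}, so |A + B| = 6.
Verify: 6 ≥ 4? Yes ✓.

CD lower bound = 4, actual |A + B| = 6.


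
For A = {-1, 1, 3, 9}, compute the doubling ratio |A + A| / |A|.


|A| = 4.
Compute A + A by enumerating all 16 pairs.
A + A = {-2, 0, 2, 4, 6, 8, 10, 12, 18}, so |A + A| = 9.
K = |A + A| / |A| = 9/4 (already in lowest terms) ≈ 2.2500.
Reference: AP of size 4 gives K = 7/4 ≈ 1.7500; a fully generic set of size 4 gives K ≈ 2.5000.

|A| = 4, |A + A| = 9, K = 9/4.


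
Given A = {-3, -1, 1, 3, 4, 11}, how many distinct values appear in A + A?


A + A = {a + a' : a, a' ∈ A}; |A| = 6.
General bounds: 2|A| - 1 ≤ |A + A| ≤ |A|(|A|+1)/2, i.e. 11 ≤ |A + A| ≤ 21.
Lower bound 2|A|-1 is attained iff A is an arithmetic progression.
Enumerate sums a + a' for a ≤ a' (symmetric, so this suffices):
a = -3: -3+-3=-6, -3+-1=-4, -3+1=-2, -3+3=0, -3+4=1, -3+11=8
a = -1: -1+-1=-2, -1+1=0, -1+3=2, -1+4=3, -1+11=10
a = 1: 1+1=2, 1+3=4, 1+4=5, 1+11=12
a = 3: 3+3=6, 3+4=7, 3+11=14
a = 4: 4+4=8, 4+11=15
a = 11: 11+11=22
Distinct sums: {-6, -4, -2, 0, 1, 2, 3, 4, 5, 6, 7, 8, 10, 12, 14, 15, 22}
|A + A| = 17

|A + A| = 17


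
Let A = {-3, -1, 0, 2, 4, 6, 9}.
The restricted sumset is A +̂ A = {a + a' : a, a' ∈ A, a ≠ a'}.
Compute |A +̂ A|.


Restricted sumset: A +̂ A = {a + a' : a ∈ A, a' ∈ A, a ≠ a'}.
Equivalently, take A + A and drop any sum 2a that is achievable ONLY as a + a for a ∈ A (i.e. sums representable only with equal summands).
Enumerate pairs (a, a') with a < a' (symmetric, so each unordered pair gives one sum; this covers all a ≠ a'):
  -3 + -1 = -4
  -3 + 0 = -3
  -3 + 2 = -1
  -3 + 4 = 1
  -3 + 6 = 3
  -3 + 9 = 6
  -1 + 0 = -1
  -1 + 2 = 1
  -1 + 4 = 3
  -1 + 6 = 5
  -1 + 9 = 8
  0 + 2 = 2
  0 + 4 = 4
  0 + 6 = 6
  0 + 9 = 9
  2 + 4 = 6
  2 + 6 = 8
  2 + 9 = 11
  4 + 6 = 10
  4 + 9 = 13
  6 + 9 = 15
Collected distinct sums: {-4, -3, -1, 1, 2, 3, 4, 5, 6, 8, 9, 10, 11, 13, 15}
|A +̂ A| = 15
(Reference bound: |A +̂ A| ≥ 2|A| - 3 for |A| ≥ 2, with |A| = 7 giving ≥ 11.)

|A +̂ A| = 15
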